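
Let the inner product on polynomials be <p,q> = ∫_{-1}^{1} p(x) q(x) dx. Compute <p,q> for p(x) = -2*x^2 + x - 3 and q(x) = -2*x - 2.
<p,q> = 40/3

Expand the product: p(x)·q(x) = 4*x^3 + 2*x^2 + 4*x + 6.
∫_{-1}^{1} of each monomial x^k gives [2/(k+1) if k even, 0 if k odd]. Integrating term-by-term (or equivalently evaluating the antiderivative F(x) = x^4 + 2*x^3/3 + 2*x^2 + 6*x at the endpoints):
  F(1) − F(−1) = 29/3 − (-11/3) = 40/3.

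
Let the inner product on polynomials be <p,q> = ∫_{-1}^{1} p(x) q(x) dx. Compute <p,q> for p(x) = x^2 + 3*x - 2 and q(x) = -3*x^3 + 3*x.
<p,q> = 12/5

Expand the product: p(x)·q(x) = -3*x^5 - 9*x^4 + 9*x^3 + 9*x^2 - 6*x.
∫_{-1}^{1} of each monomial x^k gives [2/(k+1) if k even, 0 if k odd]. Integrating term-by-term (or equivalently evaluating the antiderivative F(x) = -x^6/2 - 9*x^5/5 + 9*x^4/4 + 3*x^3 - 3*x^2 at the endpoints):
  F(1) − F(−1) = -1/20 − (-49/20) = 12/5.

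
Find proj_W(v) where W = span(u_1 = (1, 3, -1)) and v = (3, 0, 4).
proj_W(v) = (-1/11, -3/11, 1/11)

Set up U = [u_1 | ... | u_1] ∈ R^(3×1). The projector onto W = col(U) is P = U (U^T U)^(-1) U^T.
Compute U^T U =
  [11],
and U^T v = (-1).
Solve U^T U · c = U^T v for the coefficients: c = (-1/11). The projection is proj_W(v) = U c.
Check: (v - proj_W(v)) · u_1 = 0  (should be 0).
Result: proj_W(v) = (-1/11, -3/11, 1/11).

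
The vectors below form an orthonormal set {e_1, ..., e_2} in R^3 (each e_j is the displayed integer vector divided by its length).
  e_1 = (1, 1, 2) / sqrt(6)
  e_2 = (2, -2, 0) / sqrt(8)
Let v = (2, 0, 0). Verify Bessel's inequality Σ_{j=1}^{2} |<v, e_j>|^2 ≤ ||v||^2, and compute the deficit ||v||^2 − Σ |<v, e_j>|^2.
Σ |<v, e_j>|^2 = 8/3; ||v||^2 = 4; deficit = 4/3

Write each e_j = u_j / sqrt(<u_j, u_j>) where u_j is the displayed integer vector. Then <v, e_j> = <v, u_j> / sqrt(<u_j, u_j>), so |<v, e_j>|^2 = <v, u_j>^2 / <u_j, u_j>.
Coefficients: <v, e_1> = 2/sqrt(6), <v, e_2> = 4/sqrt(8).
Square and sum: Σ |<v, e_j>|^2 = 8/3.
Compute ||v||^2 = v·v = 4.
Deficit = 4 − 8/3 = 4/3 ≥ 0, confirming Bessel's inequality. (The deficit equals ||v − Σ <v,e_j> e_j||^2, the squared distance from v to span{e_j}.)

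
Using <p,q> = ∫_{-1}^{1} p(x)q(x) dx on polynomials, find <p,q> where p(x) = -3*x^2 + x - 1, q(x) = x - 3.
<p,q> = 38/3

Expand the product: p(x)·q(x) = -3*x^3 + 10*x^2 - 4*x + 3.
∫_{-1}^{1} of each monomial x^k gives [2/(k+1) if k even, 0 if k odd]. Integrating term-by-term (or equivalently evaluating the antiderivative F(x) = -3*x^4/4 + 10*x^3/3 - 2*x^2 + 3*x at the endpoints):
  F(1) − F(−1) = 43/12 − (-109/12) = 38/3.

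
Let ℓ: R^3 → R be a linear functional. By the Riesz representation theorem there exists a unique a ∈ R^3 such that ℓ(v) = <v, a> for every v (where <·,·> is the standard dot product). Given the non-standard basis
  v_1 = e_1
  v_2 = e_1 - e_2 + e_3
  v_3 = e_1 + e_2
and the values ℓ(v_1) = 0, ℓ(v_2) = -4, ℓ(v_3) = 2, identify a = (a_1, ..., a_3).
a = (0, 2, -2)

Write a = (a_1, ..., a_3) in the standard basis. For each basis vector v_i, ℓ(v_i) = <v_i, a> is a linear equation in the a_j's. Collect the n equations into a matrix system V a = ℓ, where row i of V is v_i (expressed in the standard basis). Since V is invertible (lower-triangular with 1s on the diagonal, up to permutation), solve by back-substitution:
  V =
[[1, 0, 0],
 [1, -1, 1],
 [1, 1, 0]]
  V a = (0, -4, 2)
Solving gives a = (0, 2, -2).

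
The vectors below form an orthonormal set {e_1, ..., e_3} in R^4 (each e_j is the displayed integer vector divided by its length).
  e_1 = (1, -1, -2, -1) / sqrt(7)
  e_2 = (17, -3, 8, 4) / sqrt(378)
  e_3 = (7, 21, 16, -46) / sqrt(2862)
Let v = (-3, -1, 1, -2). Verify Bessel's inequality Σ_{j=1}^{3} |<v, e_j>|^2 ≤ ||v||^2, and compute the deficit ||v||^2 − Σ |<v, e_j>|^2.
Σ |<v, e_j>|^2 = 434/53; ||v||^2 = 15; deficit = 361/53

Write each e_j = u_j / sqrt(<u_j, u_j>) where u_j is the displayed integer vector. Then <v, e_j> = <v, u_j> / sqrt(<u_j, u_j>), so |<v, e_j>|^2 = <v, u_j>^2 / <u_j, u_j>.
Coefficients: <v, e_1> = -2/sqrt(7), <v, e_2> = -48/sqrt(378), <v, e_3> = 66/sqrt(2862).
Square and sum: Σ |<v, e_j>|^2 = 434/53.
Compute ||v||^2 = v·v = 15.
Deficit = 15 − 434/53 = 361/53 ≥ 0, confirming Bessel's inequality. (The deficit equals ||v − Σ <v,e_j> e_j||^2, the squared distance from v to span{e_j}.)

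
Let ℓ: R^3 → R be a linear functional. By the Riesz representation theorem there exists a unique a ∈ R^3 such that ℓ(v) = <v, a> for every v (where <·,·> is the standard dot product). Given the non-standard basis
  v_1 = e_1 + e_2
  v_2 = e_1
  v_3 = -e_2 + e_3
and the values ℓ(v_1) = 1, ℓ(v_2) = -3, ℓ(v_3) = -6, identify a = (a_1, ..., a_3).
a = (-3, 4, -2)

Write a = (a_1, ..., a_3) in the standard basis. For each basis vector v_i, ℓ(v_i) = <v_i, a> is a linear equation in the a_j's. Collect the n equations into a matrix system V a = ℓ, where row i of V is v_i (expressed in the standard basis). Since V is invertible (lower-triangular with 1s on the diagonal, up to permutation), solve by back-substitution:
  V =
[[1, 1, 0],
 [1, 0, 0],
 [0, -1, 1]]
  V a = (1, -3, -6)
Solving gives a = (-3, 4, -2).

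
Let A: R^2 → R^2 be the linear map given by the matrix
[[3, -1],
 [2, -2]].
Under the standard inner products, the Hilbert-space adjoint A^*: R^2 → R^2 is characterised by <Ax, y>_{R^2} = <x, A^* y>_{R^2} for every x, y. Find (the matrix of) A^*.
A^* = A^T =
[[3, 2],
 [-1, -2]]

For real matrices with standard dot products, the defining identity <Ax, y> = <x, A^* y> gives (Ax)^T y = x^T (A^*) y, i.e. x^T A^T y = x^T (A^*) y. Since this holds for all x, y, we must have A^* = A^T. Therefore
A^* =
[[3, 2],
 [-1, -2]].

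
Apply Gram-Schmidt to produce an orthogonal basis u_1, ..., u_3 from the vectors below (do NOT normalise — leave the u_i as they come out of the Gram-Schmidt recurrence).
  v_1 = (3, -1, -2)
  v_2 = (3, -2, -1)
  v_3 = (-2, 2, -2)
Orthogonal basis:
  u_1 = (3, -1, -2)
  u_2 = (3/14, -15/14, 6/7)
  u_3 = (-2/3, -2/3, -2/3)

Apply the Gram-Schmidt recurrence
  u_1 = v_1
  u_i = v_i − Σ_{j<i} ((v_i · u_j) / (u_j · u_j)) · u_j.

Step by step this gives:
  u_1 = (3, -1, -2)
  u_2 = (3/14, -15/14, 6/7)
  u_3 = (-2/3, -2/3, -2/3)

Orthogonality check:
  u_2 · u_1 = 0 (should be 0)
  u_3 · u_1 = 0 (should be 0)
  u_3 · u_2 = 0 (should be 0)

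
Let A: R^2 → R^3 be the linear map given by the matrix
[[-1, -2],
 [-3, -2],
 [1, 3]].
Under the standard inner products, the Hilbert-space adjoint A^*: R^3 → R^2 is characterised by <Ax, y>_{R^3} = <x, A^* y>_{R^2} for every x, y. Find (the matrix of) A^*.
A^* = A^T =
[[-1, -3, 1],
 [-2, -2, 3]]

For real matrices with standard dot products, the defining identity <Ax, y> = <x, A^* y> gives (Ax)^T y = x^T (A^*) y, i.e. x^T A^T y = x^T (A^*) y. Since this holds for all x, y, we must have A^* = A^T. Therefore
A^* =
[[-1, -3, 1],
 [-2, -2, 3]].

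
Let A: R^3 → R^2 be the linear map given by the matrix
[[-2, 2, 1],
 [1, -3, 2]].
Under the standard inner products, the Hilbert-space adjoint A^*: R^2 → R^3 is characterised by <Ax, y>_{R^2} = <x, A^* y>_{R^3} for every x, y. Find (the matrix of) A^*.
A^* = A^T =
[[-2, 1],
 [2, -3],
 [1, 2]]

For real matrices with standard dot products, the defining identity <Ax, y> = <x, A^* y> gives (Ax)^T y = x^T (A^*) y, i.e. x^T A^T y = x^T (A^*) y. Since this holds for all x, y, we must have A^* = A^T. Therefore
A^* =
[[-2, 1],
 [2, -3],
 [1, 2]].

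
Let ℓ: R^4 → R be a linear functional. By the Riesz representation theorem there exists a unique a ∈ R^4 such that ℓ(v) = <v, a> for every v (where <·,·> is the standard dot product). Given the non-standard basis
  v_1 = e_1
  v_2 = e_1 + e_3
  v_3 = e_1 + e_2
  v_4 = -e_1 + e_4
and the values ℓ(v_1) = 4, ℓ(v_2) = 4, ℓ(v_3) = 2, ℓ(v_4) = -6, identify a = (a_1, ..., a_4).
a = (4, -2, 0, -2)

Write a = (a_1, ..., a_4) in the standard basis. For each basis vector v_i, ℓ(v_i) = <v_i, a> is a linear equation in the a_j's. Collect the n equations into a matrix system V a = ℓ, where row i of V is v_i (expressed in the standard basis). Since V is invertible (lower-triangular with 1s on the diagonal, up to permutation), solve by back-substitution:
  V =
[[1, 0, 0, 0],
 [1, 0, 1, 0],
 [1, 1, 0, 0],
 [-1, 0, 0, 1]]
  V a = (4, 4, 2, -6)
Solving gives a = (4, -2, 0, -2).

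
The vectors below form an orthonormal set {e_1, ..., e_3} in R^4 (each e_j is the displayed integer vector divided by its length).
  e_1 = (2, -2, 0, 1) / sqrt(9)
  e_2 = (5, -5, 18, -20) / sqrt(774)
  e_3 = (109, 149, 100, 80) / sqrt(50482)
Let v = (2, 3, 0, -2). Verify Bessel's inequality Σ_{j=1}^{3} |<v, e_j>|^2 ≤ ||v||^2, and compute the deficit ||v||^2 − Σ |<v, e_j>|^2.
Σ |<v, e_j>|^2 = 3*2**(484/725)*3**(78/725)*5**(486/725)*7**(24/725)/2; ||v||^2 = 17; deficit = 5041/587

Write each e_j = u_j / sqrt(<u_j, u_j>) where u_j is the displayed integer vector. Then <v, e_j> = <v, u_j> / sqrt(<u_j, u_j>), so |<v, e_j>|^2 = <v, u_j>^2 / <u_j, u_j>.
Coefficients: <v, e_1> = -4/sqrt(9), <v, e_2> = 35/sqrt(774), <v, e_3> = 505/sqrt(50482).
Square and sum: Σ |<v, e_j>|^2 = 3*2**(484/725)*3**(78/725)*5**(486/725)*7**(24/725)/2.
Compute ||v||^2 = v·v = 17.
Deficit = 17 − 3*2**(484/725)*3**(78/725)*5**(486/725)*7**(24/725)/2 = 5041/587 ≥ 0, confirming Bessel's inequality. (The deficit equals ||v − Σ <v,e_j> e_j||^2, the squared distance from v to span{e_j}.)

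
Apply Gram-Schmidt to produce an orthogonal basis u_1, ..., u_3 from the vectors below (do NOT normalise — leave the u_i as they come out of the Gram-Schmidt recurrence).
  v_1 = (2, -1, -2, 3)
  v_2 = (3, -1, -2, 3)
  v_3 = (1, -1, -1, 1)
Orthogonal basis:
  u_1 = (2, -1, -2, 3)
  u_2 = (7/9, 1/9, 2/9, -1/3)
  u_3 = (0, -4/7, -1/7, -2/7)

Apply the Gram-Schmidt recurrence
  u_1 = v_1
  u_i = v_i − Σ_{j<i} ((v_i · u_j) / (u_j · u_j)) · u_j.

Step by step this gives:
  u_1 = (2, -1, -2, 3)
  u_2 = (7/9, 1/9, 2/9, -1/3)
  u_3 = (0, -4/7, -1/7, -2/7)

Orthogonality check:
  u_2 · u_1 = 0 (should be 0)
  u_3 · u_1 = 0 (should be 0)
  u_3 · u_2 = 0 (should be 0)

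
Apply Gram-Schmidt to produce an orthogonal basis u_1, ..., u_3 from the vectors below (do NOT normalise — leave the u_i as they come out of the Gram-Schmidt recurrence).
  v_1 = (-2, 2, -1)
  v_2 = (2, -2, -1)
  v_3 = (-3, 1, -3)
Orthogonal basis:
  u_1 = (-2, 2, -1)
  u_2 = (4/9, -4/9, -16/9)
  u_3 = (-1, -1, 0)

Apply the Gram-Schmidt recurrence
  u_1 = v_1
  u_i = v_i − Σ_{j<i} ((v_i · u_j) / (u_j · u_j)) · u_j.

Step by step this gives:
  u_1 = (-2, 2, -1)
  u_2 = (4/9, -4/9, -16/9)
  u_3 = (-1, -1, 0)

Orthogonality check:
  u_2 · u_1 = 0 (should be 0)
  u_3 · u_1 = 0 (should be 0)
  u_3 · u_2 = 0 (should be 0)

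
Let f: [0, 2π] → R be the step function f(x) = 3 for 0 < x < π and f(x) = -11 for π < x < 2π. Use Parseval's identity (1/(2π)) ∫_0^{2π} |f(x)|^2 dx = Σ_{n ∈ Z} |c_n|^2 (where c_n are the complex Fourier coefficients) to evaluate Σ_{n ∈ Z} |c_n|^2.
Σ |c_n|^2 = 65

Parseval equates the L^2 energy of f (normalised by 1/(2π)) with the ℓ^2 sum of its Fourier coefficients: (1/(2π)) ∫_0^{2π} |f|^2 = Σ |c_n|^2.
Compute the left side: (1/(2π)) [∫_0^π 3^2 dx + ∫_π^{2π} (-11)^2 dx] = (1/(2π)) · (9π + 121π) = (9 + 121)/2 = 65.
So Σ_{n ∈ Z} |c_n|^2 = 65.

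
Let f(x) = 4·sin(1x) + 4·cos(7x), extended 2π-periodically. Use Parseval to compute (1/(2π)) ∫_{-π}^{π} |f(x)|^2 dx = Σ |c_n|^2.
Σ |c_n|^2 = 16

Expand |f|^2 and use orthogonality of {sin(nx), cos(mx)} on [-π, π]:
  ∫_{-π}^{π} sin(nx)^2 dx = π, ∫ cos(mx)^2 dx = π, and cross terms integrate to 0.
So ∫_{-π}^{π} f(x)^2 dx = 4^2 · π + 4^2 · π = (16 + 16)π.
Divide by 2π: (16 + 16)/2 = 16.
By Parseval, this equals Σ |c_n|^2.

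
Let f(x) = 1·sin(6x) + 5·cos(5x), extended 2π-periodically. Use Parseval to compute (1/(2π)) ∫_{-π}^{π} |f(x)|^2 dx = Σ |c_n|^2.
Σ |c_n|^2 = 13

Expand |f|^2 and use orthogonality of {sin(nx), cos(mx)} on [-π, π]:
  ∫_{-π}^{π} sin(nx)^2 dx = π, ∫ cos(mx)^2 dx = π, and cross terms integrate to 0.
So ∫_{-π}^{π} f(x)^2 dx = 1^2 · π + 5^2 · π = (1 + 25)π.
Divide by 2π: (1 + 25)/2 = 13.
By Parseval, this equals Σ |c_n|^2.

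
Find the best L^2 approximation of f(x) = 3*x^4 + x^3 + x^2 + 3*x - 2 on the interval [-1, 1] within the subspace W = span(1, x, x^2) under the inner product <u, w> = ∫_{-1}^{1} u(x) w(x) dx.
g(x) = 25*x^2/7 + 18*x/5 - 79/35

The best approximation g ∈ W is the orthogonal projection of f onto W. Writing g = a_0 + a_1 x + a_2 x^2, the coefficients solve the normal equations G · a = b where
  G_{ij} = <φ_i, φ_j> and b_i = <f, φ_i>, with φ_0 = 1, φ_1 = x, φ_2 = x^2.
G =
  [2, 0, 2/3]
  [0, 2/3, 0]
  [2/3, 0, 2/5],
b = (-32/15, 12/5, -8/105).
Solving gives a_0 = -79/35, a_1 = 18/5, a_2 = 25/7, so
  g(x) = 25*x^2/7 + 18*x/5 - 79/35.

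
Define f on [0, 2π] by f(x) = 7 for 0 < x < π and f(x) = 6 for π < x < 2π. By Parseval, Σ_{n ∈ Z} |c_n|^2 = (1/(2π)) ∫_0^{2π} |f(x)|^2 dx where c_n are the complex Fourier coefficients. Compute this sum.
Σ |c_n|^2 = 85/2

Parseval equates the L^2 energy of f (normalised by 1/(2π)) with the ℓ^2 sum of its Fourier coefficients: (1/(2π)) ∫_0^{2π} |f|^2 = Σ |c_n|^2.
Compute the left side: (1/(2π)) [∫_0^π 7^2 dx + ∫_π^{2π} 6^2 dx] = (1/(2π)) · (49π + 36π) = (49 + 36)/2 = 85/2.
So Σ_{n ∈ Z} |c_n|^2 = 85/2.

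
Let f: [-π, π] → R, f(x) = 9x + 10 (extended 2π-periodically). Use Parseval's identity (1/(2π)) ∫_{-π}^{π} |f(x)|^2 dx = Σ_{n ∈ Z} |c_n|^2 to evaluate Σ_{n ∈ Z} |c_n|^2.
Σ |c_n|^2 = 27π^2 + 100

Expand and integrate term by term over [-π, π]:
  ∫ (9x)^2 dx = 81·(2π^3/3); ∫ 2·9·(10)·x dx = 0 (odd integrand); ∫ 10^2 dx = 100·2π.
So (1/(2π)) ∫_{-π}^{π} (9x + 10)^2 dx = 81π^2/3 + 100 = 27π^2 + 100.
Parseval ⇒ Σ |c_n|^2 = 27π^2 + 100.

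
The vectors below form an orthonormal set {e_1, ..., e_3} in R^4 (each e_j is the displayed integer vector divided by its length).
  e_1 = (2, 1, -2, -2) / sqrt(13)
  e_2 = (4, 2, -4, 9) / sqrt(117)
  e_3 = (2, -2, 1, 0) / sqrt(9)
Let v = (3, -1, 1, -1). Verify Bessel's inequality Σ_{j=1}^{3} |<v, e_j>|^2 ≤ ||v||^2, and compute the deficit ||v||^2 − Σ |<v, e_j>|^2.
Σ |<v, e_j>|^2 = 11; ||v||^2 = 12; deficit = 1

Write each e_j = u_j / sqrt(<u_j, u_j>) where u_j is the displayed integer vector. Then <v, e_j> = <v, u_j> / sqrt(<u_j, u_j>), so |<v, e_j>|^2 = <v, u_j>^2 / <u_j, u_j>.
Coefficients: <v, e_1> = 5/sqrt(13), <v, e_2> = -3/sqrt(117), <v, e_3> = 9/sqrt(9).
Square and sum: Σ |<v, e_j>|^2 = 11.
Compute ||v||^2 = v·v = 12.
Deficit = 12 − 11 = 1 ≥ 0, confirming Bessel's inequality. (The deficit equals ||v − Σ <v,e_j> e_j||^2, the squared distance from v to span{e_j}.)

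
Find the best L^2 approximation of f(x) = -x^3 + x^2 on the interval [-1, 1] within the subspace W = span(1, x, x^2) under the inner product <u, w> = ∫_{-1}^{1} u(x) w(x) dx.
g(x) = x^2 - 3*x/5

The best approximation g ∈ W is the orthogonal projection of f onto W. Writing g = a_0 + a_1 x + a_2 x^2, the coefficients solve the normal equations G · a = b where
  G_{ij} = <φ_i, φ_j> and b_i = <f, φ_i>, with φ_0 = 1, φ_1 = x, φ_2 = x^2.
G =
  [2, 0, 2/3]
  [0, 2/3, 0]
  [2/3, 0, 2/5],
b = (2/3, -2/5, 2/5).
Solving gives a_0 = 0, a_1 = -3/5, a_2 = 1, so
  g(x) = x^2 - 3*x/5.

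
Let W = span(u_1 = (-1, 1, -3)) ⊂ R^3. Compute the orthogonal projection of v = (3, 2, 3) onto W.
proj_W(v) = (10/11, -10/11, 30/11)

Set up U = [u_1 | ... | u_1] ∈ R^(3×1). The projector onto W = col(U) is P = U (U^T U)^(-1) U^T.
Compute U^T U =
  [11],
and U^T v = (-10).
Solve U^T U · c = U^T v for the coefficients: c = (-10/11). The projection is proj_W(v) = U c.
Check: (v - proj_W(v)) · u_1 = 0  (should be 0).
Result: proj_W(v) = (10/11, -10/11, 30/11).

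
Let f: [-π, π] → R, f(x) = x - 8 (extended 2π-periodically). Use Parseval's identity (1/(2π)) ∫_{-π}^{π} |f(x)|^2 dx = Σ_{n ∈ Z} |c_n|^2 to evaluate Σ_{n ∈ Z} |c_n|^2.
Σ |c_n|^2 = π^2/3 + 64

Expand and integrate term by term over [-π, π]:
  ∫ (x)^2 dx = 1·(2π^3/3); ∫ 2·1·(-8)·x dx = 0 (odd integrand); ∫ (-8)^2 dx = 64·2π.
So (1/(2π)) ∫_{-π}^{π} (x - 8)^2 dx = 1π^2/3 + 64 = π^2/3 + 64.
Parseval ⇒ Σ |c_n|^2 = π^2/3 + 64.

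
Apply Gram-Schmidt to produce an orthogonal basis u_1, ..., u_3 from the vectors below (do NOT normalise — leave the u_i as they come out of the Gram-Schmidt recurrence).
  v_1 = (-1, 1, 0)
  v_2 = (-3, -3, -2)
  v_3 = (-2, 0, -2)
Orthogonal basis:
  u_1 = (-1, 1, 0)
  u_2 = (-3, -3, -2)
  u_3 = (4/11, 4/11, -12/11)

Apply the Gram-Schmidt recurrence
  u_1 = v_1
  u_i = v_i − Σ_{j<i} ((v_i · u_j) / (u_j · u_j)) · u_j.

Step by step this gives:
  u_1 = (-1, 1, 0)
  u_2 = (-3, -3, -2)
  u_3 = (4/11, 4/11, -12/11)

Orthogonality check:
  u_2 · u_1 = 0 (should be 0)
  u_3 · u_1 = 0 (should be 0)
  u_3 · u_2 = 0 (should be 0)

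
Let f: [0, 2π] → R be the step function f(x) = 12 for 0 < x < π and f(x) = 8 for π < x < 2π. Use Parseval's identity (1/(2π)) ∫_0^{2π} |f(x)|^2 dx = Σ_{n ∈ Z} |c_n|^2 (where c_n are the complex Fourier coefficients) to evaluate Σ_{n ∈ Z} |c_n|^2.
Σ |c_n|^2 = 104

Parseval equates the L^2 energy of f (normalised by 1/(2π)) with the ℓ^2 sum of its Fourier coefficients: (1/(2π)) ∫_0^{2π} |f|^2 = Σ |c_n|^2.
Compute the left side: (1/(2π)) [∫_0^π 12^2 dx + ∫_π^{2π} 8^2 dx] = (1/(2π)) · (144π + 64π) = (144 + 64)/2 = 104.
So Σ_{n ∈ Z} |c_n|^2 = 104.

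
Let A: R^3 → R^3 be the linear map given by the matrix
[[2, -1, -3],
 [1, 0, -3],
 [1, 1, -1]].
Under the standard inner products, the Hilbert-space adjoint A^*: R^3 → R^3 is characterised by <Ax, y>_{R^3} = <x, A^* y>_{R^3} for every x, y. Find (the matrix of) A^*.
A^* = A^T =
[[2, 1, 1],
 [-1, 0, 1],
 [-3, -3, -1]]

For real matrices with standard dot products, the defining identity <Ax, y> = <x, A^* y> gives (Ax)^T y = x^T (A^*) y, i.e. x^T A^T y = x^T (A^*) y. Since this holds for all x, y, we must have A^* = A^T. Therefore
A^* =
[[2, 1, 1],
 [-1, 0, 1],
 [-3, -3, -1]].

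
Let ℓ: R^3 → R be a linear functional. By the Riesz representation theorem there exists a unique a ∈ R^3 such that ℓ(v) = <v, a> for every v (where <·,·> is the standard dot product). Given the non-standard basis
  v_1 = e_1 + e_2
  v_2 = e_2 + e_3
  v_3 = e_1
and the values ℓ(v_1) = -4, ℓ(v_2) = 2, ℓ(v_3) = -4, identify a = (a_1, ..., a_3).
a = (-4, 0, 2)

Write a = (a_1, ..., a_3) in the standard basis. For each basis vector v_i, ℓ(v_i) = <v_i, a> is a linear equation in the a_j's. Collect the n equations into a matrix system V a = ℓ, where row i of V is v_i (expressed in the standard basis). Since V is invertible (lower-triangular with 1s on the diagonal, up to permutation), solve by back-substitution:
  V =
[[1, 1, 0],
 [0, 1, 1],
 [1, 0, 0]]
  V a = (-4, 2, -4)
Solving gives a = (-4, 0, 2).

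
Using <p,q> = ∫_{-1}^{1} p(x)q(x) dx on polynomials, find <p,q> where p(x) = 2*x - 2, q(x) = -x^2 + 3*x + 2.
<p,q> = -8/3

Expand the product: p(x)·q(x) = -2*x^3 + 8*x^2 - 2*x - 4.
∫_{-1}^{1} of each monomial x^k gives [2/(k+1) if k even, 0 if k odd]. Integrating term-by-term (or equivalently evaluating the antiderivative F(x) = -x^4/2 + 8*x^3/3 - x^2 - 4*x at the endpoints):
  F(1) − F(−1) = -17/6 − (-1/6) = -8/3.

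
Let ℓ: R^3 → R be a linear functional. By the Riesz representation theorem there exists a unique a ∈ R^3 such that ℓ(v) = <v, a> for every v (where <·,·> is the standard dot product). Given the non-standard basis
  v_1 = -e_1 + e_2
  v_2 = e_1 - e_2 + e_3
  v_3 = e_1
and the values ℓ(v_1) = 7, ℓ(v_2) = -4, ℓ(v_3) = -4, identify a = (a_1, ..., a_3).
a = (-4, 3, 3)

Write a = (a_1, ..., a_3) in the standard basis. For each basis vector v_i, ℓ(v_i) = <v_i, a> is a linear equation in the a_j's. Collect the n equations into a matrix system V a = ℓ, where row i of V is v_i (expressed in the standard basis). Since V is invertible (lower-triangular with 1s on the diagonal, up to permutation), solve by back-substitution:
  V =
[[-1, 1, 0],
 [1, -1, 1],
 [1, 0, 0]]
  V a = (7, -4, -4)
Solving gives a = (-4, 3, 3).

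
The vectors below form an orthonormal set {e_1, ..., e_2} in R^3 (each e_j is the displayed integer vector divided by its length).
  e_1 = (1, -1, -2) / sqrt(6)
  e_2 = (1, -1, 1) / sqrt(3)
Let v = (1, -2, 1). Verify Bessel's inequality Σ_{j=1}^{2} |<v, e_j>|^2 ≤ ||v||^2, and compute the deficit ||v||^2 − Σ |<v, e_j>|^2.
Σ |<v, e_j>|^2 = 11/2; ||v||^2 = 6; deficit = 1/2

Write each e_j = u_j / sqrt(<u_j, u_j>) where u_j is the displayed integer vector. Then <v, e_j> = <v, u_j> / sqrt(<u_j, u_j>), so |<v, e_j>|^2 = <v, u_j>^2 / <u_j, u_j>.
Coefficients: <v, e_1> = 1/sqrt(6), <v, e_2> = 4/sqrt(3).
Square and sum: Σ |<v, e_j>|^2 = 11/2.
Compute ||v||^2 = v·v = 6.
Deficit = 6 − 11/2 = 1/2 ≥ 0, confirming Bessel's inequality. (The deficit equals ||v − Σ <v,e_j> e_j||^2, the squared distance from v to span{e_j}.)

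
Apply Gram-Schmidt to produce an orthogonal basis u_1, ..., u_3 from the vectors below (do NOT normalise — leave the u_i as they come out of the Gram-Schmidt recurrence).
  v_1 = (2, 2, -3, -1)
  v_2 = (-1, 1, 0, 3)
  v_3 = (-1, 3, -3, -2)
Orthogonal basis:
  u_1 = (2, 2, -3, -1)
  u_2 = (-2/3, 4/3, -1/2, 17/6)
  u_3 = (-166/63, 80/63, -10/21, -82/63)

Apply the Gram-Schmidt recurrence
  u_1 = v_1
  u_i = v_i − Σ_{j<i} ((v_i · u_j) / (u_j · u_j)) · u_j.

Step by step this gives:
  u_1 = (2, 2, -3, -1)
  u_2 = (-2/3, 4/3, -1/2, 17/6)
  u_3 = (-166/63, 80/63, -10/21, -82/63)

Orthogonality check:
  u_2 · u_1 = 0 (should be 0)
  u_3 · u_1 = 0 (should be 0)
  u_3 · u_2 = 0 (should be 0)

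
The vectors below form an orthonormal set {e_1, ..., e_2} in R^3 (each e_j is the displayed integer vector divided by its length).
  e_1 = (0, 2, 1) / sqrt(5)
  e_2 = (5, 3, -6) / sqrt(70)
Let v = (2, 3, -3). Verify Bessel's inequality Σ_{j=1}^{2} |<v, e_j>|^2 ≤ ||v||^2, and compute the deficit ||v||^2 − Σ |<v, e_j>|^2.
Σ |<v, e_j>|^2 = 299/14; ||v||^2 = 22; deficit = 9/14

Write each e_j = u_j / sqrt(<u_j, u_j>) where u_j is the displayed integer vector. Then <v, e_j> = <v, u_j> / sqrt(<u_j, u_j>), so |<v, e_j>|^2 = <v, u_j>^2 / <u_j, u_j>.
Coefficients: <v, e_1> = 3/sqrt(5), <v, e_2> = 37/sqrt(70).
Square and sum: Σ |<v, e_j>|^2 = 299/14.
Compute ||v||^2 = v·v = 22.
Deficit = 22 − 299/14 = 9/14 ≥ 0, confirming Bessel's inequality. (The deficit equals ||v − Σ <v,e_j> e_j||^2, the squared distance from v to span{e_j}.)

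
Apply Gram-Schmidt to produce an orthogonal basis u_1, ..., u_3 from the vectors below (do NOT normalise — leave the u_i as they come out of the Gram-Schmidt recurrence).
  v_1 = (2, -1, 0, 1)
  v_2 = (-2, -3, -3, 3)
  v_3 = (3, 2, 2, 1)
Orthogonal basis:
  u_1 = (2, -1, 0, 1)
  u_2 = (-8/3, -8/3, -3, 8/3)
  u_3 = (-12/91, 249/182, 32/91, 297/182)

Apply the Gram-Schmidt recurrence
  u_1 = v_1
  u_i = v_i − Σ_{j<i} ((v_i · u_j) / (u_j · u_j)) · u_j.

Step by step this gives:
  u_1 = (2, -1, 0, 1)
  u_2 = (-8/3, -8/3, -3, 8/3)
  u_3 = (-12/91, 249/182, 32/91, 297/182)

Orthogonality check:
  u_2 · u_1 = 0 (should be 0)
  u_3 · u_1 = 0 (should be 0)
  u_3 · u_2 = 0 (should be 0)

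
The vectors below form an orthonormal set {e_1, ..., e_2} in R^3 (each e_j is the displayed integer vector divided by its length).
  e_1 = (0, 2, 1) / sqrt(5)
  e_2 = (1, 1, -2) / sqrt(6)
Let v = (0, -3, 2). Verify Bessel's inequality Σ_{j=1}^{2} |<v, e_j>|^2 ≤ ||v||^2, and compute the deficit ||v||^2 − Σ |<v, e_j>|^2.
Σ |<v, e_j>|^2 = 341/30; ||v||^2 = 13; deficit = 49/30

Write each e_j = u_j / sqrt(<u_j, u_j>) where u_j is the displayed integer vector. Then <v, e_j> = <v, u_j> / sqrt(<u_j, u_j>), so |<v, e_j>|^2 = <v, u_j>^2 / <u_j, u_j>.
Coefficients: <v, e_1> = -4/sqrt(5), <v, e_2> = -7/sqrt(6).
Square and sum: Σ |<v, e_j>|^2 = 341/30.
Compute ||v||^2 = v·v = 13.
Deficit = 13 − 341/30 = 49/30 ≥ 0, confirming Bessel's inequality. (The deficit equals ||v − Σ <v,e_j> e_j||^2, the squared distance from v to span{e_j}.)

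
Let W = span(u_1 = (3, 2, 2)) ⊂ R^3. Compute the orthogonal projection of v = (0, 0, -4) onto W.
proj_W(v) = (-24/17, -16/17, -16/17)

Set up U = [u_1 | ... | u_1] ∈ R^(3×1). The projector onto W = col(U) is P = U (U^T U)^(-1) U^T.
Compute U^T U =
  [17],
and U^T v = (-8).
Solve U^T U · c = U^T v for the coefficients: c = (-8/17). The projection is proj_W(v) = U c.
Check: (v - proj_W(v)) · u_1 = 0  (should be 0).
Result: proj_W(v) = (-24/17, -16/17, -16/17).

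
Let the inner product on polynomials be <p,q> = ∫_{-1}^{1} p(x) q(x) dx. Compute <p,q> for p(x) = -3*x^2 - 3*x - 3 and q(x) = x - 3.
<p,q> = 22

Expand the product: p(x)·q(x) = -3*x^3 + 6*x^2 + 6*x + 9.
∫_{-1}^{1} of each monomial x^k gives [2/(k+1) if k even, 0 if k odd]. Integrating term-by-term (or equivalently evaluating the antiderivative F(x) = -3*x^4/4 + 2*x^3 + 3*x^2 + 9*x at the endpoints):
  F(1) − F(−1) = 53/4 − (-35/4) = 22.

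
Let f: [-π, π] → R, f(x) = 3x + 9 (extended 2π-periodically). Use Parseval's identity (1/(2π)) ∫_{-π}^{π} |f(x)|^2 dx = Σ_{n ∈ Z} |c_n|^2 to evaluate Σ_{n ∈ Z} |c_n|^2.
Σ |c_n|^2 = 3π^2 + 81

Expand and integrate term by term over [-π, π]:
  ∫ (3x)^2 dx = 9·(2π^3/3); ∫ 2·3·(9)·x dx = 0 (odd integrand); ∫ 9^2 dx = 81·2π.
So (1/(2π)) ∫_{-π}^{π} (3x + 9)^2 dx = 9π^2/3 + 81 = 3π^2 + 81.
Parseval ⇒ Σ |c_n|^2 = 3π^2 + 81.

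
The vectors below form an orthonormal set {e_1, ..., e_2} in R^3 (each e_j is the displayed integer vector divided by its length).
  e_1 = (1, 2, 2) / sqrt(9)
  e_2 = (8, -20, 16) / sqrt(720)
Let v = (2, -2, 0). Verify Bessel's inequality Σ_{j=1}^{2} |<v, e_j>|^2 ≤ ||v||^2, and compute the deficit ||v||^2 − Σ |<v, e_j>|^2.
Σ |<v, e_j>|^2 = 24/5; ||v||^2 = 8; deficit = 16/5

Write each e_j = u_j / sqrt(<u_j, u_j>) where u_j is the displayed integer vector. Then <v, e_j> = <v, u_j> / sqrt(<u_j, u_j>), so |<v, e_j>|^2 = <v, u_j>^2 / <u_j, u_j>.
Coefficients: <v, e_1> = -2/sqrt(9), <v, e_2> = 56/sqrt(720).
Square and sum: Σ |<v, e_j>|^2 = 24/5.
Compute ||v||^2 = v·v = 8.
Deficit = 8 − 24/5 = 16/5 ≥ 0, confirming Bessel's inequality. (The deficit equals ||v − Σ <v,e_j> e_j||^2, the squared distance from v to span{e_j}.)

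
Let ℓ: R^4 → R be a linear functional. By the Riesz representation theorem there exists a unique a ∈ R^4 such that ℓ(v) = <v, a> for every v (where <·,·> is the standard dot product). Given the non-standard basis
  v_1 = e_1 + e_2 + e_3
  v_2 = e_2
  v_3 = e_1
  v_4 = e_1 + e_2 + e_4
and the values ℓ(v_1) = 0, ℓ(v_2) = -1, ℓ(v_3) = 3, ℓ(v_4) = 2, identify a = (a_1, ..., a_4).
a = (3, -1, -2, 0)

Write a = (a_1, ..., a_4) in the standard basis. For each basis vector v_i, ℓ(v_i) = <v_i, a> is a linear equation in the a_j's. Collect the n equations into a matrix system V a = ℓ, where row i of V is v_i (expressed in the standard basis). Since V is invertible (lower-triangular with 1s on the diagonal, up to permutation), solve by back-substitution:
  V =
[[1, 1, 1, 0],
 [0, 1, 0, 0],
 [1, 0, 0, 0],
 [1, 1, 0, 1]]
  V a = (0, -1, 3, 2)
Solving gives a = (3, -1, -2, 0).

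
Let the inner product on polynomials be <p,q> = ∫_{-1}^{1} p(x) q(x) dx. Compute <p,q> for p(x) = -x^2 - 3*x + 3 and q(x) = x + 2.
<p,q> = 26/3

Expand the product: p(x)·q(x) = -x^3 - 5*x^2 - 3*x + 6.
∫_{-1}^{1} of each monomial x^k gives [2/(k+1) if k even, 0 if k odd]. Integrating term-by-term (or equivalently evaluating the antiderivative F(x) = -x^4/4 - 5*x^3/3 - 3*x^2/2 + 6*x at the endpoints):
  F(1) − F(−1) = 31/12 − (-73/12) = 26/3.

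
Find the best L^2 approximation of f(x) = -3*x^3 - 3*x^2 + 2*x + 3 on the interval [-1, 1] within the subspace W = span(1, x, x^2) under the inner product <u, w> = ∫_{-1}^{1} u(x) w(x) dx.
g(x) = -3*x^2 + x/5 + 3

The best approximation g ∈ W is the orthogonal projection of f onto W. Writing g = a_0 + a_1 x + a_2 x^2, the coefficients solve the normal equations G · a = b where
  G_{ij} = <φ_i, φ_j> and b_i = <f, φ_i>, with φ_0 = 1, φ_1 = x, φ_2 = x^2.
G =
  [2, 0, 2/3]
  [0, 2/3, 0]
  [2/3, 0, 2/5],
b = (4, 2/15, 4/5).
Solving gives a_0 = 3, a_1 = 1/5, a_2 = -3, so
  g(x) = -3*x^2 + x/5 + 3.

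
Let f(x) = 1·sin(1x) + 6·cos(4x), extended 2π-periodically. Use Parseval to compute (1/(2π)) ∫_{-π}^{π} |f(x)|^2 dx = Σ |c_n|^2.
Σ |c_n|^2 = 37/2

Expand |f|^2 and use orthogonality of {sin(nx), cos(mx)} on [-π, π]:
  ∫_{-π}^{π} sin(nx)^2 dx = π, ∫ cos(mx)^2 dx = π, and cross terms integrate to 0.
So ∫_{-π}^{π} f(x)^2 dx = 1^2 · π + 6^2 · π = (1 + 36)π.
Divide by 2π: (1 + 36)/2 = 37/2.
By Parseval, this equals Σ |c_n|^2.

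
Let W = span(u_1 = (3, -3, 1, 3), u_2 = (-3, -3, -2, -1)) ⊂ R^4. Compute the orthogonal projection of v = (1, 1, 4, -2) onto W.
proj_W(v) = (720/619, 1356/619, 586/619, 28/619)

Set up U = [u_1 | ... | u_2] ∈ R^(4×2). The projector onto W = col(U) is P = U (U^T U)^(-1) U^T.
Compute U^T U =
  [28, -5]
  [-5, 23],
and U^T v = (-2, -12).
Solve U^T U · c = U^T v for the coefficients: c = (-106/619, -346/619). The projection is proj_W(v) = U c.
Check: (v - proj_W(v)) · u_1 = 0  (should be 0).
Check: (v - proj_W(v)) · u_2 = 0  (should be 0).
Result: proj_W(v) = (720/619, 1356/619, 586/619, 28/619).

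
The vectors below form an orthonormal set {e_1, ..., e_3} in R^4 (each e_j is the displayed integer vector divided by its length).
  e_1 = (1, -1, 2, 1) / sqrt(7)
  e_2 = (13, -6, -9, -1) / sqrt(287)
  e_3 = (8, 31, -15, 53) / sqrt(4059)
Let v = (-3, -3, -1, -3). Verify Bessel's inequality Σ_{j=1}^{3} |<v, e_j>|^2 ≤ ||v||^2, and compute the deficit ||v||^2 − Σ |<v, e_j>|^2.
Σ |<v, e_j>|^2 = 227/11; ||v||^2 = 28; deficit = 81/11

Write each e_j = u_j / sqrt(<u_j, u_j>) where u_j is the displayed integer vector. Then <v, e_j> = <v, u_j> / sqrt(<u_j, u_j>), so |<v, e_j>|^2 = <v, u_j>^2 / <u_j, u_j>.
Coefficients: <v, e_1> = -5/sqrt(7), <v, e_2> = -9/sqrt(287), <v, e_3> = -261/sqrt(4059).
Square and sum: Σ |<v, e_j>|^2 = 227/11.
Compute ||v||^2 = v·v = 28.
Deficit = 28 − 227/11 = 81/11 ≥ 0, confirming Bessel's inequality. (The deficit equals ||v − Σ <v,e_j> e_j||^2, the squared distance from v to span{e_j}.)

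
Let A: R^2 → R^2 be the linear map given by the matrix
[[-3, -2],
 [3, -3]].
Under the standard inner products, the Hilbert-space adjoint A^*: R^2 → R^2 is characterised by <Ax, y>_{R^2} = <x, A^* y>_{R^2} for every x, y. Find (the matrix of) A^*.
A^* = A^T =
[[-3, 3],
 [-2, -3]]

For real matrices with standard dot products, the defining identity <Ax, y> = <x, A^* y> gives (Ax)^T y = x^T (A^*) y, i.e. x^T A^T y = x^T (A^*) y. Since this holds for all x, y, we must have A^* = A^T. Therefore
A^* =
[[-3, 3],
 [-2, -3]].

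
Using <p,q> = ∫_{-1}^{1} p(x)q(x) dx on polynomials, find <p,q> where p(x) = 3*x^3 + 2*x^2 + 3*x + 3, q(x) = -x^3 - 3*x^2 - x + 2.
<p,q> = 106/105

Expand the product: p(x)·q(x) = -3*x^6 - 11*x^5 - 12*x^4 - 8*x^3 - 8*x^2 + 3*x + 6.
∫_{-1}^{1} of each monomial x^k gives [2/(k+1) if k even, 0 if k odd]. Integrating term-by-term (or equivalently evaluating the antiderivative F(x) = -3*x^7/7 - 11*x^6/6 - 12*x^5/5 - 2*x^4 - 8*x^3/3 + 3*x^2/2 + 6*x at the endpoints):
  F(1) − F(−1) = -64/35 − (-298/105) = 106/105.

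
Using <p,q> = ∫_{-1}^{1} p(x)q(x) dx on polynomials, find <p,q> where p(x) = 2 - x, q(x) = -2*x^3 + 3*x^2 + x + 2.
<p,q> = 182/15

Expand the product: p(x)·q(x) = 2*x^4 - 7*x^3 + 5*x^2 + 4.
∫_{-1}^{1} of each monomial x^k gives [2/(k+1) if k even, 0 if k odd]. Integrating term-by-term (or equivalently evaluating the antiderivative F(x) = 2*x^5/5 - 7*x^4/4 + 5*x^3/3 + 4*x at the endpoints):
  F(1) − F(−1) = 259/60 − (-469/60) = 182/15.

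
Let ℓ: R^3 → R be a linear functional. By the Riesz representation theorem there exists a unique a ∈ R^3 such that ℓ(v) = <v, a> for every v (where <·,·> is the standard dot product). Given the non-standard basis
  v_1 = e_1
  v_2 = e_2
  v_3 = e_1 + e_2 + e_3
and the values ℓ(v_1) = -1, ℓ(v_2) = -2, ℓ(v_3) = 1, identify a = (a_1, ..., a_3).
a = (-1, -2, 4)

Write a = (a_1, ..., a_3) in the standard basis. For each basis vector v_i, ℓ(v_i) = <v_i, a> is a linear equation in the a_j's. Collect the n equations into a matrix system V a = ℓ, where row i of V is v_i (expressed in the standard basis). Since V is invertible (lower-triangular with 1s on the diagonal, up to permutation), solve by back-substitution:
  V =
[[1, 0, 0],
 [0, 1, 0],
 [1, 1, 1]]
  V a = (-1, -2, 1)
Solving gives a = (-1, -2, 4).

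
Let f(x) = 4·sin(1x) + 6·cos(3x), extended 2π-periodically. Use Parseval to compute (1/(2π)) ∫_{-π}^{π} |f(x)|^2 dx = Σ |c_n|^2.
Σ |c_n|^2 = 26

Expand |f|^2 and use orthogonality of {sin(nx), cos(mx)} on [-π, π]:
  ∫_{-π}^{π} sin(nx)^2 dx = π, ∫ cos(mx)^2 dx = π, and cross terms integrate to 0.
So ∫_{-π}^{π} f(x)^2 dx = 4^2 · π + 6^2 · π = (16 + 36)π.
Divide by 2π: (16 + 36)/2 = 26.
By Parseval, this equals Σ |c_n|^2.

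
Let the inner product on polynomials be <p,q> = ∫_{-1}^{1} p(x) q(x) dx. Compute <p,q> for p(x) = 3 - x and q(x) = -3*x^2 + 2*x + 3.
<p,q> = 32/3

Expand the product: p(x)·q(x) = 3*x^3 - 11*x^2 + 3*x + 9.
∫_{-1}^{1} of each monomial x^k gives [2/(k+1) if k even, 0 if k odd]. Integrating term-by-term (or equivalently evaluating the antiderivative F(x) = 3*x^4/4 - 11*x^3/3 + 3*x^2/2 + 9*x at the endpoints):
  F(1) − F(−1) = 91/12 − (-37/12) = 32/3.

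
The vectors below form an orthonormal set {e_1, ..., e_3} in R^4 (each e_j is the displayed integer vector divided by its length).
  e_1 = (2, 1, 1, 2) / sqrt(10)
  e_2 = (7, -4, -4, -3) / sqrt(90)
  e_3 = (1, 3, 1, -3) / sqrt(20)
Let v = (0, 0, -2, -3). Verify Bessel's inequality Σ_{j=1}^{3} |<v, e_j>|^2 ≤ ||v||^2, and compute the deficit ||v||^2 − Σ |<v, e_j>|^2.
Σ |<v, e_j>|^2 = 2171/180; ||v||^2 = 13; deficit = 169/180

Write each e_j = u_j / sqrt(<u_j, u_j>) where u_j is the displayed integer vector. Then <v, e_j> = <v, u_j> / sqrt(<u_j, u_j>), so |<v, e_j>|^2 = <v, u_j>^2 / <u_j, u_j>.
Coefficients: <v, e_1> = -8/sqrt(10), <v, e_2> = 17/sqrt(90), <v, e_3> = 7/sqrt(20).
Square and sum: Σ |<v, e_j>|^2 = 2171/180.
Compute ||v||^2 = v·v = 13.
Deficit = 13 − 2171/180 = 169/180 ≥ 0, confirming Bessel's inequality. (The deficit equals ||v − Σ <v,e_j> e_j||^2, the squared distance from v to span{e_j}.)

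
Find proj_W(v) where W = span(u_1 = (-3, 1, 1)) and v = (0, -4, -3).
proj_W(v) = (21/11, -7/11, -7/11)

Set up U = [u_1 | ... | u_1] ∈ R^(3×1). The projector onto W = col(U) is P = U (U^T U)^(-1) U^T.
Compute U^T U =
  [11],
and U^T v = (-7).
Solve U^T U · c = U^T v for the coefficients: c = (-7/11). The projection is proj_W(v) = U c.
Check: (v - proj_W(v)) · u_1 = 0  (should be 0).
Result: proj_W(v) = (21/11, -7/11, -7/11).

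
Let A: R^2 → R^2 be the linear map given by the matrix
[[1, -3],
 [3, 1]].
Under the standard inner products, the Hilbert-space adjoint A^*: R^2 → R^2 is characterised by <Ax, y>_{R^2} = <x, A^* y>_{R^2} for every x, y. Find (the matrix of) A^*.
A^* = A^T =
[[1, 3],
 [-3, 1]]

For real matrices with standard dot products, the defining identity <Ax, y> = <x, A^* y> gives (Ax)^T y = x^T (A^*) y, i.e. x^T A^T y = x^T (A^*) y. Since this holds for all x, y, we must have A^* = A^T. Therefore
A^* =
[[1, 3],
 [-3, 1]].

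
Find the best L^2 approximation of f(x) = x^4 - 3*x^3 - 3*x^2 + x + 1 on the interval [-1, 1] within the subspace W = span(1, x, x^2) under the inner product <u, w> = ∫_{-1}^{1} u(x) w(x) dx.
g(x) = -15*x^2/7 - 4*x/5 + 32/35

The best approximation g ∈ W is the orthogonal projection of f onto W. Writing g = a_0 + a_1 x + a_2 x^2, the coefficients solve the normal equations G · a = b where
  G_{ij} = <φ_i, φ_j> and b_i = <f, φ_i>, with φ_0 = 1, φ_1 = x, φ_2 = x^2.
G =
  [2, 0, 2/3]
  [0, 2/3, 0]
  [2/3, 0, 2/5],
b = (2/5, -8/15, -26/105).
Solving gives a_0 = 32/35, a_1 = -4/5, a_2 = -15/7, so
  g(x) = -15*x^2/7 - 4*x/5 + 32/35.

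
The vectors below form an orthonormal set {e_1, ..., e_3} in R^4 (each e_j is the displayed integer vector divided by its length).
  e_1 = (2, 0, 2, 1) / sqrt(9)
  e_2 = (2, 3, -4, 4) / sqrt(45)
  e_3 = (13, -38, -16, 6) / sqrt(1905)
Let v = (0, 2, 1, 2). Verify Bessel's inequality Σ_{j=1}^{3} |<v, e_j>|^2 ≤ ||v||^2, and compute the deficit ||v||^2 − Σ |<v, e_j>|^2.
Σ |<v, e_j>|^2 = 2804/381; ||v||^2 = 9; deficit = 625/381

Write each e_j = u_j / sqrt(<u_j, u_j>) where u_j is the displayed integer vector. Then <v, e_j> = <v, u_j> / sqrt(<u_j, u_j>), so |<v, e_j>|^2 = <v, u_j>^2 / <u_j, u_j>.
Coefficients: <v, e_1> = 4/sqrt(9), <v, e_2> = 10/sqrt(45), <v, e_3> = -80/sqrt(1905).
Square and sum: Σ |<v, e_j>|^2 = 2804/381.
Compute ||v||^2 = v·v = 9.
Deficit = 9 − 2804/381 = 625/381 ≥ 0, confirming Bessel's inequality. (The deficit equals ||v − Σ <v,e_j> e_j||^2, the squared distance from v to span{e_j}.)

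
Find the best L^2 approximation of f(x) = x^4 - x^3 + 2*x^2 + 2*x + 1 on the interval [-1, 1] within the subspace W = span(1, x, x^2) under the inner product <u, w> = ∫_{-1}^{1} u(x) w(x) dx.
g(x) = 20*x^2/7 + 7*x/5 + 32/35

The best approximation g ∈ W is the orthogonal projection of f onto W. Writing g = a_0 + a_1 x + a_2 x^2, the coefficients solve the normal equations G · a = b where
  G_{ij} = <φ_i, φ_j> and b_i = <f, φ_i>, with φ_0 = 1, φ_1 = x, φ_2 = x^2.
G =
  [2, 0, 2/3]
  [0, 2/3, 0]
  [2/3, 0, 2/5],
b = (56/15, 14/15, 184/105).
Solving gives a_0 = 32/35, a_1 = 7/5, a_2 = 20/7, so
  g(x) = 20*x^2/7 + 7*x/5 + 32/35.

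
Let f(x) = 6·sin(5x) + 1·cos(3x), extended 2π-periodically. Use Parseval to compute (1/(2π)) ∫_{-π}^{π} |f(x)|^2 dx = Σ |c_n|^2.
Σ |c_n|^2 = 37/2

Expand |f|^2 and use orthogonality of {sin(nx), cos(mx)} on [-π, π]:
  ∫_{-π}^{π} sin(nx)^2 dx = π, ∫ cos(mx)^2 dx = π, and cross terms integrate to 0.
So ∫_{-π}^{π} f(x)^2 dx = 6^2 · π + 1^2 · π = (36 + 1)π.
Divide by 2π: (36 + 1)/2 = 37/2.
By Parseval, this equals Σ |c_n|^2.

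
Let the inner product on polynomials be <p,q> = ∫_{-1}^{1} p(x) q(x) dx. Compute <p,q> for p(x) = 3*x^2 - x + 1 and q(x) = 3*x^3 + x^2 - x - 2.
<p,q> = -20/3

Expand the product: p(x)·q(x) = 9*x^5 - x^3 - 4*x^2 + x - 2.
∫_{-1}^{1} of each monomial x^k gives [2/(k+1) if k even, 0 if k odd]. Integrating term-by-term (or equivalently evaluating the antiderivative F(x) = 3*x^6/2 - x^4/4 - 4*x^3/3 + x^2/2 - 2*x at the endpoints):
  F(1) − F(−1) = -19/12 − (61/12) = -20/3.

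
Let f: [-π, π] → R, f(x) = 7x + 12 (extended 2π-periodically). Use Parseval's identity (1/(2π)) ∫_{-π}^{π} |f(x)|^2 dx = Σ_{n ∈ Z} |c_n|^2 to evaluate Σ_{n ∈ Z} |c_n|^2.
Σ |c_n|^2 = 49π^2/3 + 144

Expand and integrate term by term over [-π, π]:
  ∫ (7x)^2 dx = 49·(2π^3/3); ∫ 2·7·(12)·x dx = 0 (odd integrand); ∫ 12^2 dx = 144·2π.
So (1/(2π)) ∫_{-π}^{π} (7x + 12)^2 dx = 49π^2/3 + 144 = 49π^2/3 + 144.
Parseval ⇒ Σ |c_n|^2 = 49π^2/3 + 144.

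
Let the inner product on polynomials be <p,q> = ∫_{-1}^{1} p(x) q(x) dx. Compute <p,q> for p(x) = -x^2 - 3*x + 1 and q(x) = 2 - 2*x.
<p,q> = 20/3

Expand the product: p(x)·q(x) = 2*x^3 + 4*x^2 - 8*x + 2.
∫_{-1}^{1} of each monomial x^k gives [2/(k+1) if k even, 0 if k odd]. Integrating term-by-term (or equivalently evaluating the antiderivative F(x) = x^4/2 + 4*x^3/3 - 4*x^2 + 2*x at the endpoints):
  F(1) − F(−1) = -1/6 − (-41/6) = 20/3.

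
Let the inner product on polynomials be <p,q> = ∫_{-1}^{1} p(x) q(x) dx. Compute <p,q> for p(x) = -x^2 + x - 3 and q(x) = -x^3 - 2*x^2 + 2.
<p,q> = -134/15

Expand the product: p(x)·q(x) = x^5 + x^4 + x^3 + 4*x^2 + 2*x - 6.
∫_{-1}^{1} of each monomial x^k gives [2/(k+1) if k even, 0 if k odd]. Integrating term-by-term (or equivalently evaluating the antiderivative F(x) = x^6/6 + x^5/5 + x^4/4 + 4*x^3/3 + x^2 - 6*x at the endpoints):
  F(1) − F(−1) = -61/20 − (353/60) = -134/15.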